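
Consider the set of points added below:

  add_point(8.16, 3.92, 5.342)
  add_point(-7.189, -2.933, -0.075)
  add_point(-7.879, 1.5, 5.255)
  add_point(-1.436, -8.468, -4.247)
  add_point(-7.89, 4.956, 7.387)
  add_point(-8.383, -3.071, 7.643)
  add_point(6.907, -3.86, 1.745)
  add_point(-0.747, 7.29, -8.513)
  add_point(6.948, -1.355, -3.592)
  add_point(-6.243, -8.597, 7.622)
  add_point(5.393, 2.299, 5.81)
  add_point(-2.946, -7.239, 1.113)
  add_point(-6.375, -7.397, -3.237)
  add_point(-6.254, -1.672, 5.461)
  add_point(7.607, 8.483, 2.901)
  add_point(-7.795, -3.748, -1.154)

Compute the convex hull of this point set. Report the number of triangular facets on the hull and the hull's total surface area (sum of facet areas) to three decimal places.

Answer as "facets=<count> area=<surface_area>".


12 of the 16 inputs are extreme points: [0, 3, 4, 5, 6, 7, 8, 9, 10, 12, 14, 15].

Per-facet area ½‖(b−a)×(c−a)‖:
  f1: (p4, p9, p5) → 9.9861
  f2: (p12, p9, p5) → 32.2000
  f3: (p6, p9, p0) → 63.6686
  f4: (p6, p8, p0) → 25.5352
  f5: (p14, p4, p0) → 41.9685
  f6: (p14, p4, p7) → 109.7160
  f7: (p14, p8, p0) → 27.1697
  f8: (p14, p8, p7) → 70.2468
  f9: (p10, p9, p0) → 5.7503
  f10: (p10, p4, p0) → 14.5957
  f11: (p10, p4, p9) → 88.5564
  f12: (p15, p4, p5) → 35.5452
  f13: (p15, p12, p5) → 16.3572
  f14: (p15, p4, p7) → 90.1400
  f15: (p15, p12, p7) → 32.4644
  f16: (p3, p6, p8) → 31.6301
  f17: (p3, p8, p7) → 69.1897
  f18: (p3, p12, p7) → 41.8552
  f19: (p3, p12, p9) → 27.7901
  f20: (p3, p6, p9) → 70.4631
Σ area = 904.828

Euler characteristic 12−30+20 = 2 ✓

facets=20 area=904.828


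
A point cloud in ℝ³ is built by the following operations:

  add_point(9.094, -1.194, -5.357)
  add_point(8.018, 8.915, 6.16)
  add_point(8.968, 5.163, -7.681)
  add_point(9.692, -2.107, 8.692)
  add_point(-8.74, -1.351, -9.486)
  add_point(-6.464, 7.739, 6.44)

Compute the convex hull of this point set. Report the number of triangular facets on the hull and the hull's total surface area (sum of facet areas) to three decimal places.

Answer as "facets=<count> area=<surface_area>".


facets=8 area=837.674

Points on the hull: [0, 1, 2, 3, 4, 5] (6 of 6).

Area of each hull facet:
  f1: (p0, p3, p4) → 124.3462
  f2: (p5, p3, p4) → 175.8346
  f3: (p5, p1, p3) → 82.9009
  f4: (p2, p0, p4) → 61.7264
  f5: (p2, p5, p4) → 162.9554
  f6: (p2, p5, p1) → 104.2199
  f7: (p2, p1, p3) → 82.0574
  f8: (p2, p0, p3) → 43.6332
Σ area = 837.674

Euler characteristic 6−12+8 = 2 ✓


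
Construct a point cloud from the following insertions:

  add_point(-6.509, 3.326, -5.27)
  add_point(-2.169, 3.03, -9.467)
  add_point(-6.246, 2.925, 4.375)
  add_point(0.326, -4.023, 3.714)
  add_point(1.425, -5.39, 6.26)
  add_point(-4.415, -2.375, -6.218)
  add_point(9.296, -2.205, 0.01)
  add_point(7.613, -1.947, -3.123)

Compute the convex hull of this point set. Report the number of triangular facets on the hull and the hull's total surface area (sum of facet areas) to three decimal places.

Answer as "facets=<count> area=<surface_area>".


Extreme-point indices: [0, 1, 2, 4, 5, 6, 7] — 7 of 8 on the boundary.

Triangle areas on the boundary:
  f1: (p2, p4, p6) → 59.4401
  f2: (p2, p1, p0) → 21.6170
  f3: (p2, p1, p6) → 105.5434
  f4: (p5, p1, p0) → 17.0507
  f5: (p5, p2, p0) → 29.5123
  f6: (p5, p2, p4) → 66.0314
  f7: (p7, p1, p6) → 12.5283
  f8: (p7, p5, p1) → 40.4645
  f9: (p7, p4, p6) → 18.4537
  f10: (p7, p5, p4) → 69.1822
Σ area = 439.824

Check V−E+F: 7 − 15 + 10 = 2.

facets=10 area=439.824


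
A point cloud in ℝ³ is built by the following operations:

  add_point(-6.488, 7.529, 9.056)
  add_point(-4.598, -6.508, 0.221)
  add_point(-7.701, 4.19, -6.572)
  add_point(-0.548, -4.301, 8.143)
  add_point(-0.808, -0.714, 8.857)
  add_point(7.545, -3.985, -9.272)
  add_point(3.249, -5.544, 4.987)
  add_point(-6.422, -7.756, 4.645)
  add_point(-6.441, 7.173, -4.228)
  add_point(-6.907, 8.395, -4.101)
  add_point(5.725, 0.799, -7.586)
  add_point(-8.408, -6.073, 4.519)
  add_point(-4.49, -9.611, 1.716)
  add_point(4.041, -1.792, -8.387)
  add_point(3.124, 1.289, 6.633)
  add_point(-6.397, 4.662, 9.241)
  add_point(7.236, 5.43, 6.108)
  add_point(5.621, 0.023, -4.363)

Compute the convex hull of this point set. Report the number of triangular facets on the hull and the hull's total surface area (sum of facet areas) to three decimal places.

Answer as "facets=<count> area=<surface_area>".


Points on the hull: [0, 2, 3, 4, 5, 6, 7, 9, 10, 11, 12, 15, 16] (13 of 18).

Per-facet area ½‖(b−a)×(c−a)‖:
  f1: (p0, p15, p11) → 8.4625
  f2: (p0, p2, p11) → 99.5967
  f3: (p0, p2, p9) → 29.1411
  f4: (p10, p2, p5) → 30.8374
  f5: (p10, p2, p9) → 34.1695
  f6: (p16, p6, p5) → 87.3403
  f7: (p16, p10, p5) → 32.8997
  f8: (p16, p0, p9) → 92.3082
  f9: (p16, p10, p9) → 105.3473
  f10: (p12, p2, p5) → 125.6744
  f11: (p12, p6, p5) → 69.7956
  f12: (p12, p2, p11) → 45.1920
  f13: (p12, p7, p11) → 3.9867
  f14: (p3, p16, p6) → 29.8425
  f15: (p3, p15, p11) → 45.6973
  f16: (p3, p7, p11) → 9.4734
  f17: (p3, p12, p6) → 22.7074
  f18: (p3, p12, p7) → 14.9680
  f19: (p4, p0, p15) → 7.8558
  f20: (p4, p16, p0) → 52.4622
  f21: (p4, p3, p15) → 9.6049
  f22: (p4, p3, p16) → 16.9967
Σ area = 974.360

Check V−E+F: 13 − 33 + 22 = 2.

facets=22 area=974.360


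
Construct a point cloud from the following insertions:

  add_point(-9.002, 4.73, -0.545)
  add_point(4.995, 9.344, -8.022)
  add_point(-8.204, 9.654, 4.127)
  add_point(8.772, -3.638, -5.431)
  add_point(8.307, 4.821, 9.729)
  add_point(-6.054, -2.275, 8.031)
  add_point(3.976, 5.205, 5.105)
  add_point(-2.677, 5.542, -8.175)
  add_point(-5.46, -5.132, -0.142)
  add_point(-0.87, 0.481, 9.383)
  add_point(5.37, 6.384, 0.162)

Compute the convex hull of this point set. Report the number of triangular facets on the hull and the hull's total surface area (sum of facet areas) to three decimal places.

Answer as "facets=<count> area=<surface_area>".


Hull vertices (9/11): indices [0, 1, 2, 3, 4, 5, 7, 8, 9].

Area of each hull facet:
  f1: (p1, p4, p3) → 113.9407
  f2: (p5, p8, p0) → 43.4561
  f3: (p5, p8, p3) → 61.8094
  f4: (p2, p1, p4) → 143.5839
  f5: (p2, p5, p0) → 38.9570
  f6: (p7, p8, p0) → 51.8305
  f7: (p7, p2, p0) → 31.2695
  f8: (p7, p2, p1) → 59.0761
  f9: (p7, p8, p3) → 91.8272
  f10: (p7, p1, p3) → 58.0927
  f11: (p9, p2, p4) → 63.6824
  f12: (p9, p2, p5) → 37.4682
  f13: (p9, p4, p3) → 86.1626
  f14: (p9, p5, p3) → 53.8745
Σ area = 935.031

Euler characteristic 9−21+14 = 2 ✓

facets=14 area=935.031


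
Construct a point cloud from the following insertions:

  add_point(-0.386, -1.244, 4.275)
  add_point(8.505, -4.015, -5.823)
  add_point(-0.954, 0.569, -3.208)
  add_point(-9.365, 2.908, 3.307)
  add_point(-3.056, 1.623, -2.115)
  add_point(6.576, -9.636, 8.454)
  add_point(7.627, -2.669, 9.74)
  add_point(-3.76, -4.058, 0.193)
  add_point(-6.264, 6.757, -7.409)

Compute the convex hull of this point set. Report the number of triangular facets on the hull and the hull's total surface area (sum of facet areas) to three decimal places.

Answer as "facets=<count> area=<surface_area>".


facets=8 area=670.370

Extreme-point indices: [1, 3, 5, 6, 7, 8] — 6 of 9 on the boundary.

Triangle areas on the boundary:
  f1: (p6, p5, p3) → 67.7634
  f2: (p6, p5, p1) → 54.1909
  f3: (p8, p6, p3) → 110.5464
  f4: (p8, p6, p1) → 143.5329
  f5: (p7, p5, p3) → 57.9491
  f6: (p7, p5, p1) → 90.2454
  f7: (p7, p8, p3) → 54.5671
  f8: (p7, p8, p1) → 91.5748
Σ area = 670.370

Euler characteristic 6−12+8 = 2 ✓


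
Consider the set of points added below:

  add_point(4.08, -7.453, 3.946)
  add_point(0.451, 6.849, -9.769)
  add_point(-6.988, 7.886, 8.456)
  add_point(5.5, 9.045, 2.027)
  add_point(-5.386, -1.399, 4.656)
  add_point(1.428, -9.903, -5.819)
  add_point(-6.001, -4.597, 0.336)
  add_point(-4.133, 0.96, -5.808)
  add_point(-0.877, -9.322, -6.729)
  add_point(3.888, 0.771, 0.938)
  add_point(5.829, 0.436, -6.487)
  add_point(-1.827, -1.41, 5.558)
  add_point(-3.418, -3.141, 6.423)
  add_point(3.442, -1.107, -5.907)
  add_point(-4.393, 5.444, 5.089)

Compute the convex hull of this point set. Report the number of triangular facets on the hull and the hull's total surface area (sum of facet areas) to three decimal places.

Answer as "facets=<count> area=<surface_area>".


Extreme-point indices: [0, 1, 2, 3, 4, 5, 6, 7, 8, 10, 12] — 11 of 15 on the boundary.

Triangle areas on the boundary:
  f1: (p1, p5, p10) → 45.3632
  f2: (p0, p5, p10) → 56.5801
  f3: (p3, p0, p2) → 114.8639
  f4: (p3, p0, p10) → 79.1945
  f5: (p3, p1, p2) → 91.5892
  f6: (p3, p1, p10) → 52.4744
  f7: (p8, p1, p5) → 20.5101
  f8: (p8, p0, p5) → 11.3791
  f9: (p8, p6, p0) → 51.2957
  f10: (p12, p0, p2) → 35.0445
  f11: (p12, p6, p0) → 30.4426
  f12: (p7, p8, p1) → 40.6257
  f13: (p7, p8, p6) → 39.9664
  f14: (p7, p1, p2) → 66.5212
  f15: (p7, p6, p2) → 62.7539
  f16: (p4, p6, p2) → 15.6905
  f17: (p4, p12, p2) → 14.8002
  f18: (p4, p12, p6) → 8.4089
Σ area = 837.504

Euler characteristic 11−27+18 = 2 ✓

facets=18 area=837.504


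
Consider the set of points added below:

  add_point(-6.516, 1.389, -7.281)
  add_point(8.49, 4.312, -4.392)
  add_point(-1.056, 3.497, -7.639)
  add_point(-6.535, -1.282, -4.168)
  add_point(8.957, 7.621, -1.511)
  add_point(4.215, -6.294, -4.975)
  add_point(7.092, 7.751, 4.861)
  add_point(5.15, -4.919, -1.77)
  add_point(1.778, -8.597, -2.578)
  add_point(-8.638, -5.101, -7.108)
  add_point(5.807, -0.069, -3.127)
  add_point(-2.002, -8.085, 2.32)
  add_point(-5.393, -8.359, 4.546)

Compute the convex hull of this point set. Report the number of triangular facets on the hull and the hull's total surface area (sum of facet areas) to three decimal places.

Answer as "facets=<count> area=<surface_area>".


facets=20 area=695.342

Extreme-point indices: [0, 1, 2, 3, 4, 5, 6, 7, 8, 9, 11, 12] — 12 of 13 on the boundary.

Area of each hull facet:
  f1: (p12, p8, p9) → 56.0533
  f2: (p5, p8, p9) → 24.2768
  f3: (p3, p12, p9) → 29.6631
  f4: (p3, p12, p6) → 104.2744
  f5: (p11, p12, p8) → 4.4999
  f6: (p11, p12, p6) → 34.4505
  f7: (p2, p5, p9) → 61.5140
  f8: (p2, p6, p4) → 39.9686
  f9: (p7, p6, p4) → 43.4796
  f10: (p7, p5, p8) → 7.3565
  f11: (p7, p11, p8) → 15.3058
  f12: (p7, p11, p6) → 62.2540
  f13: (p1, p2, p4) → 20.7343
  f14: (p1, p2, p5) → 51.9128
  f15: (p1, p7, p4) → 18.7558
  f16: (p1, p7, p5) → 17.9653
  f17: (p0, p3, p6) → 38.2592
  f18: (p0, p2, p6) → 38.3349
  f19: (p0, p3, p9) → 10.7710
  f20: (p0, p2, p9) → 15.5123
Σ area = 695.342

Euler: V−E+F = 12−30+20 = 2.


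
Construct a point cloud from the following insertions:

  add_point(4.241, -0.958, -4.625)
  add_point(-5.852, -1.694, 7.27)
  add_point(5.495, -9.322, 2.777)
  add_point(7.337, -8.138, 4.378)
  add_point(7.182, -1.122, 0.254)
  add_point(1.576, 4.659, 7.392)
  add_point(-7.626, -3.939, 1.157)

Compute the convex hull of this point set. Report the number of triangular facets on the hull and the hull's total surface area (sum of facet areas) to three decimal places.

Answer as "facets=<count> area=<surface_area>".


facets=10 area=424.561

7 of the 7 inputs are extreme points: [0, 1, 2, 3, 4, 5, 6].

Triangle areas on the boundary:
  f1: (p0, p5, p6) → 81.2546
  f2: (p1, p5, p6) → 29.8265
  f3: (p1, p5, p3) → 67.4087
  f4: (p2, p0, p6) → 71.3115
  f5: (p2, p0, p3) → 15.0941
  f6: (p2, p1, p6) → 47.0041
  f7: (p2, p1, p3) → 19.3790
  f8: (p4, p5, p3) → 43.3835
  f9: (p4, p0, p3) → 20.4937
  f10: (p4, p0, p5) → 29.4058
Σ area = 424.561

Check V−E+F: 7 − 15 + 10 = 2.


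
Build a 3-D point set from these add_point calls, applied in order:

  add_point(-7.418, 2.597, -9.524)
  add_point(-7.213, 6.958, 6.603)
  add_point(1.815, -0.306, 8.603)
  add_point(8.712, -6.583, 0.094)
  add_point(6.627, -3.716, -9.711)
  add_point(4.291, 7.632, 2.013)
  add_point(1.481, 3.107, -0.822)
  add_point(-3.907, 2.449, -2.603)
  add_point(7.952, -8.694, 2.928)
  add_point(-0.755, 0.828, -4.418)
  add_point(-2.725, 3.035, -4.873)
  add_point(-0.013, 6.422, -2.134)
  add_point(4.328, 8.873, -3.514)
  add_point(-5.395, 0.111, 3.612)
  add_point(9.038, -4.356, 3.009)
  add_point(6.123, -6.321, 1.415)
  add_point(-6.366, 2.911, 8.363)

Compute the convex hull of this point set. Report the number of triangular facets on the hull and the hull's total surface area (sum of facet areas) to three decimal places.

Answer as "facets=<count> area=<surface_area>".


Extreme-point indices: [0, 1, 2, 3, 4, 5, 8, 12, 13, 14, 16] — 11 of 17 on the boundary.

Triangle areas on the boundary:
  f1: (p1, p12, p0) → 104.3275
  f2: (p4, p12, p0) → 93.7997
  f3: (p4, p12, p14) → 86.1895
  f4: (p5, p1, p12) → 32.5122
  f5: (p5, p1, p2) → 57.4762
  f6: (p5, p12, p14) → 35.2074
  f7: (p5, p2, p14) → 51.7961
  f8: (p8, p2, p14) → 21.7610
  f9: (p8, p4, p0) → 102.3523
  f10: (p8, p13, p0) → 106.3445
  f11: (p16, p1, p2) → 16.9313
  f12: (p16, p8, p2) → 35.6878
  f13: (p16, p8, p13) → 39.8790
  f14: (p16, p1, p0) → 37.1408
  f15: (p16, p13, p0) → 26.7954
  f16: (p3, p4, p14) → 15.4194
  f17: (p3, p8, p14) → 6.4466
  f18: (p3, p8, p4) → 9.7455
Σ area = 879.812

Euler characteristic 11−27+18 = 2 ✓

facets=18 area=879.812


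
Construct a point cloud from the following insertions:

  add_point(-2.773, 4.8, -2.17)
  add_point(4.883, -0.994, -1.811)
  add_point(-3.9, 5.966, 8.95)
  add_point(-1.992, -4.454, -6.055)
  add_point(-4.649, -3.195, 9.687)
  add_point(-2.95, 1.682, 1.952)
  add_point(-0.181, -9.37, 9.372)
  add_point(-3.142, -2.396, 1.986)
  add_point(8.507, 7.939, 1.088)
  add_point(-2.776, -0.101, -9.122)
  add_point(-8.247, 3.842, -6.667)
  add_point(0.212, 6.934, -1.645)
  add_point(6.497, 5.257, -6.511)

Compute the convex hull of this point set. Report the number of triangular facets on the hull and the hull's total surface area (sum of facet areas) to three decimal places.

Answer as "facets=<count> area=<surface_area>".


10 of the 13 inputs are extreme points: [1, 2, 3, 4, 6, 8, 9, 10, 11, 12].

Facet areas (half cross-product norm):
  f1: (p2, p6, p8) → 116.8077
  f2: (p12, p9, p10) → 37.8175
  f3: (p3, p6, p10) → 79.0008
  f4: (p3, p9, p10) → 18.0156
  f5: (p3, p12, p9) → 29.3918
  f6: (p11, p2, p10) → 58.3011
  f7: (p11, p2, p8) → 50.0435
  f8: (p11, p12, p10) → 40.1964
  f9: (p11, p12, p8) → 30.4964
  f10: (p4, p6, p10) → 63.7219
  f11: (p4, p2, p10) → 75.1704
  f12: (p4, p2, p6) → 23.1303
  f13: (p1, p3, p6) → 64.7966
  f14: (p1, p3, p12) → 34.5068
  f15: (p1, p6, p8) → 68.3557
  f16: (p1, p12, p8) → 32.2182
Σ area = 821.971

Euler: V−E+F = 10−24+16 = 2.

facets=16 area=821.971


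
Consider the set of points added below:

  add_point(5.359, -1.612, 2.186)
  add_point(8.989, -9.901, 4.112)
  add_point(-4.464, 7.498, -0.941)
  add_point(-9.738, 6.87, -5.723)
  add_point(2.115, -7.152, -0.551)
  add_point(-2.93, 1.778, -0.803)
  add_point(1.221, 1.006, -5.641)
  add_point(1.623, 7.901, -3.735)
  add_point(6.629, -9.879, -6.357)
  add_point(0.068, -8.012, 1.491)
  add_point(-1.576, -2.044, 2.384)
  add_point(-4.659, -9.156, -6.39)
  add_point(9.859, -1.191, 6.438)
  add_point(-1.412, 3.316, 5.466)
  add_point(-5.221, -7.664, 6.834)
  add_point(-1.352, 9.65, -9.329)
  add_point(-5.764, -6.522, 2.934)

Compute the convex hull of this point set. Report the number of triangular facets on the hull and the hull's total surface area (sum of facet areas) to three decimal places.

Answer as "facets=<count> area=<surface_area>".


Extreme-point indices: [1, 2, 3, 7, 8, 11, 12, 13, 14, 15, 16] — 11 of 17 on the boundary.

Per-facet area ½‖(b−a)×(c−a)‖:
  f1: (p1, p14, p12) → 65.9572
  f2: (p13, p14, p3) → 83.4495
  f3: (p13, p14, p12) → 71.1427
  f4: (p8, p1, p12) → 46.7986
  f5: (p8, p15, p12) → 159.7664
  f6: (p7, p15, p12) → 19.3858
  f7: (p7, p13, p12) → 65.2237
  f8: (p11, p1, p14) → 94.5883
  f9: (p11, p8, p1) → 59.1737
  f10: (p11, p15, p3) → 80.2738
  f11: (p11, p8, p15) → 108.6217
  f12: (p2, p13, p3) → 19.4950
  f13: (p2, p7, p13) → 27.6305
  f14: (p2, p15, p3) → 30.9253
  f15: (p2, p7, p15) → 22.0332
  f16: (p16, p14, p3) → 21.8915
  f17: (p16, p11, p3) → 77.4571
  f18: (p16, p11, p14) → 11.4624
Σ area = 1065.277

Euler characteristic 11−27+18 = 2 ✓

facets=18 area=1065.277


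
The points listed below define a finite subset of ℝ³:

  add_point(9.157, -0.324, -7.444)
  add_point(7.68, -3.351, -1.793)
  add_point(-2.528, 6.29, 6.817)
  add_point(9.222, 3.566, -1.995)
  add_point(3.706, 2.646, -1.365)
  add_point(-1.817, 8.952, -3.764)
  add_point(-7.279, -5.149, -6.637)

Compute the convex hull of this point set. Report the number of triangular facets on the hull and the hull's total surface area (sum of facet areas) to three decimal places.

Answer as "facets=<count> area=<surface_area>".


facets=8 area=545.007

Extreme-point indices: [0, 1, 2, 3, 5, 6] — 6 of 7 on the boundary.

Per-facet area ½‖(b−a)×(c−a)‖:
  f1: (p2, p5, p6) → 83.9685
  f2: (p2, p5, p3) → 66.6614
  f3: (p1, p2, p6) → 121.6306
  f4: (p1, p2, p3) → 52.9490
  f5: (p0, p5, p6) → 106.6488
  f6: (p0, p5, p3) → 41.2042
  f7: (p0, p1, p6) → 52.0571
  f8: (p0, p1, p3) → 19.8875
Σ area = 545.007

Euler characteristic 6−12+8 = 2 ✓


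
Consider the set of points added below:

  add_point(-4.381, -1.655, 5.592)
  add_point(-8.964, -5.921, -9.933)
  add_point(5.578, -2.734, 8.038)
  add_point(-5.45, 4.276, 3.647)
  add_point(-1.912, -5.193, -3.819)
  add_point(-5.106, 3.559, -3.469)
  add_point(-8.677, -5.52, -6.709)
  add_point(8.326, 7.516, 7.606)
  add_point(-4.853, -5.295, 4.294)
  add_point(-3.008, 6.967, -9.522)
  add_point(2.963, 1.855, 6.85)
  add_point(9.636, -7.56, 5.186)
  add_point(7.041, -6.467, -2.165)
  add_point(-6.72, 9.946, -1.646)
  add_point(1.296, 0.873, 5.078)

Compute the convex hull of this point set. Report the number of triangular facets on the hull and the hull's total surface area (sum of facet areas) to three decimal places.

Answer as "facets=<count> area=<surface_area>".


facets=18 area=1023.023

Points on the hull: [0, 1, 2, 3, 6, 7, 8, 9, 11, 12, 13] (11 of 15).

Per-facet area ½‖(b−a)×(c−a)‖:
  f1: (p9, p13, p1) → 64.6210
  f2: (p8, p11, p1) → 102.9634
  f3: (p8, p2, p11) → 38.1580
  f4: (p12, p11, p1) → 49.4564
  f5: (p12, p9, p1) → 117.8383
  f6: (p7, p2, p11) → 31.7295
  f7: (p7, p12, p11) → 60.3093
  f8: (p7, p12, p9) → 147.9761
  f9: (p7, p9, p13) → 81.8910
  f10: (p6, p13, p1) → 24.1083
  f11: (p6, p8, p1) → 4.9963
  f12: (p0, p8, p2) → 19.9754
  f13: (p0, p7, p2) → 54.2249
  f14: (p3, p7, p13) → 56.8719
  f15: (p3, p0, p7) → 46.5022
  f16: (p3, p6, p13) → 57.4145
  f17: (p3, p6, p8) → 55.8725
  f18: (p3, p0, p8) → 8.1145
Σ area = 1023.023

Euler characteristic 11−27+18 = 2 ✓


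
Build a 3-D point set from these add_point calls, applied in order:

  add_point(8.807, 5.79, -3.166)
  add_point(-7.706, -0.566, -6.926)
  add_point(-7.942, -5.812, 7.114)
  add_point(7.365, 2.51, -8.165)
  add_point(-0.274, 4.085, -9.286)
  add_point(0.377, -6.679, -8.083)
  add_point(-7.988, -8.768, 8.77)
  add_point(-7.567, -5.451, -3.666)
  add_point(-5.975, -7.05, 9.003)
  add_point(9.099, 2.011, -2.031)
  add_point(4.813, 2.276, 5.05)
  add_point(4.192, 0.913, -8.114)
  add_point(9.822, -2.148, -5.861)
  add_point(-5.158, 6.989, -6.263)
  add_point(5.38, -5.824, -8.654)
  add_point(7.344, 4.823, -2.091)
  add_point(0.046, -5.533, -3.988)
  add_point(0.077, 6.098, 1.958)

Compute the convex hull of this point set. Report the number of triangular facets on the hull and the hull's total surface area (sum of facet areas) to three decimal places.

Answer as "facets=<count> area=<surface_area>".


facets=26 area=901.800

Extreme-point indices: [0, 1, 2, 3, 4, 5, 6, 7, 8, 9, 10, 12, 13, 14, 17] — 15 of 18 on the boundary.

Triangle areas on the boundary:
  f1: (p14, p5, p4) → 27.5107
  f2: (p14, p12, p6) → 70.1569
  f3: (p14, p5, p6) → 40.3486
  f4: (p7, p5, p6) → 52.4715
  f5: (p8, p17, p10) → 50.4818
  f6: (p8, p12, p6) → 23.1254
  f7: (p8, p10, p12) → 90.4487
  f8: (p0, p17, p10) → 31.8883
  f9: (p0, p4, p13) → 34.1002
  f10: (p0, p17, p13) → 49.5204
  f11: (p1, p5, p4) → 42.9983
  f12: (p1, p7, p5) → 26.6924
  f13: (p1, p4, p13) → 25.0967
  f14: (p1, p7, p6) → 25.0480
  f15: (p2, p8, p6) → 3.8126
  f16: (p2, p8, p17) → 22.4264
  f17: (p2, p17, p13) → 74.4497
  f18: (p2, p1, p6) → 16.4095
  f19: (p2, p1, p13) → 57.9363
  f20: (p9, p10, p12) → 17.6571
  f21: (p9, p0, p12) → 9.6757
  f22: (p9, p0, p10) → 16.1255
  f23: (p3, p0, p4) → 23.5457
  f24: (p3, p14, p4) → 33.7840
  f25: (p3, p0, p12) → 17.6767
  f26: (p3, p14, p12) → 18.4131
Σ area = 901.800

Check V−E+F: 15 − 39 + 26 = 2.


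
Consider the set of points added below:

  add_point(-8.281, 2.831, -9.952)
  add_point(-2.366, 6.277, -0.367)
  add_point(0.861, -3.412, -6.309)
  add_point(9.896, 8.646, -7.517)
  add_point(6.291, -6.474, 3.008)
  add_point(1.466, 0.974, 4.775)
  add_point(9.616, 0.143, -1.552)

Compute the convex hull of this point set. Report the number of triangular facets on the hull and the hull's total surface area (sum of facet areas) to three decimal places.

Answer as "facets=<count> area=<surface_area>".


Extreme-point indices: [0, 1, 2, 3, 4, 5, 6] — 7 of 7 on the boundary.

Area of each hull facet:
  f1: (p5, p4, p0) → 78.4295
  f2: (p1, p3, p0) → 84.5322
  f3: (p1, p5, p0) → 41.0045
  f4: (p1, p5, p3) → 59.8640
  f5: (p2, p3, p0) → 88.0696
  f6: (p2, p4, p0) → 40.3775
  f7: (p6, p2, p3) → 54.9184
  f8: (p6, p2, p4) → 43.3224
  f9: (p6, p5, p3) → 51.1889
  f10: (p6, p5, p4) → 37.2773
Σ area = 578.984

Euler characteristic 7−15+10 = 2 ✓

facets=10 area=578.984


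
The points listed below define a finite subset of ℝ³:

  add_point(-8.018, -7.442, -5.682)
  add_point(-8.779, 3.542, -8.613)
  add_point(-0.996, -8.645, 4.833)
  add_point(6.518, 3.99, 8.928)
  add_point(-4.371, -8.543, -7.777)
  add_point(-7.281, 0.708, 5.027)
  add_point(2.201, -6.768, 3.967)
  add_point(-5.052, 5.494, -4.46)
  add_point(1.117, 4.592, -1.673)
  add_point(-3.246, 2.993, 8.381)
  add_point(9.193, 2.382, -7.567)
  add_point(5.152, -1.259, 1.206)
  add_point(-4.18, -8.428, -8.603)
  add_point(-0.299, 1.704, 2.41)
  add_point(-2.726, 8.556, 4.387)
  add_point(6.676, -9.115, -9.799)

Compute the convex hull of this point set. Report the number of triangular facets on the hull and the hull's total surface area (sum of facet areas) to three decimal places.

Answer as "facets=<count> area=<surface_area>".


Extreme-point indices: [0, 1, 2, 3, 4, 5, 6, 7, 9, 10, 12, 14, 15] — 13 of 16 on the boundary.

Triangle areas on the boundary:
  f1: (p15, p10, p1) → 106.6853
  f2: (p3, p15, p10) → 97.5736
  f3: (p14, p3, p10) → 92.1070
  f4: (p6, p3, p15) → 84.6728
  f5: (p6, p2, p15) → 25.6929
  f6: (p6, p2, p3) → 18.8567
  f7: (p7, p10, p1) → 40.6320
  f8: (p7, p14, p1) → 12.3637
  f9: (p7, p14, p10) → 71.8806
  f10: (p9, p2, p3) → 60.6678
  f11: (p9, p14, p3) → 33.4915
  f12: (p4, p2, p15) → 73.1587
  f13: (p4, p0, p2) → 27.5009
  f14: (p5, p0, p2) → 66.4170
  f15: (p5, p9, p2) → 32.2060
  f16: (p5, p0, p1) → 71.1809
  f17: (p5, p14, p1) → 62.5751
  f18: (p5, p9, p14) → 19.6398
  f19: (p12, p15, p1) → 63.8582
  f20: (p12, p4, p15) → 4.4375
  f21: (p12, p0, p1) → 27.9248
  f22: (p12, p4, p0) → 1.4615
Σ area = 1094.984

Euler characteristic 13−33+22 = 2 ✓

facets=22 area=1094.984


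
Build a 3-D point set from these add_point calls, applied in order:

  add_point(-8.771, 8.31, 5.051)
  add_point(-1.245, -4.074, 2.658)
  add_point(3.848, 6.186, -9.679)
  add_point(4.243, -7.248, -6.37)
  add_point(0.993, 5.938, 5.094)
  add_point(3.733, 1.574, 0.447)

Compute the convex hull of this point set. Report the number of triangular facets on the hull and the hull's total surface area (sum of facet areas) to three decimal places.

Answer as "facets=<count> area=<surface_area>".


facets=8 area=489.577

Points on the hull: [0, 1, 2, 3, 4, 5] (6 of 6).

Per-facet area ½‖(b−a)×(c−a)‖:
  f1: (p2, p3, p0) → 134.8207
  f2: (p4, p2, p0) → 74.4200
  f3: (p1, p3, p0) → 62.8614
  f4: (p1, p4, p0) → 52.9676
  f5: (p5, p2, p3) → 60.4489
  f6: (p5, p4, p2) → 36.1223
  f7: (p5, p1, p3) → 40.7159
  f8: (p5, p1, p4) → 27.2204
Σ area = 489.577

Euler characteristic 6−12+8 = 2 ✓


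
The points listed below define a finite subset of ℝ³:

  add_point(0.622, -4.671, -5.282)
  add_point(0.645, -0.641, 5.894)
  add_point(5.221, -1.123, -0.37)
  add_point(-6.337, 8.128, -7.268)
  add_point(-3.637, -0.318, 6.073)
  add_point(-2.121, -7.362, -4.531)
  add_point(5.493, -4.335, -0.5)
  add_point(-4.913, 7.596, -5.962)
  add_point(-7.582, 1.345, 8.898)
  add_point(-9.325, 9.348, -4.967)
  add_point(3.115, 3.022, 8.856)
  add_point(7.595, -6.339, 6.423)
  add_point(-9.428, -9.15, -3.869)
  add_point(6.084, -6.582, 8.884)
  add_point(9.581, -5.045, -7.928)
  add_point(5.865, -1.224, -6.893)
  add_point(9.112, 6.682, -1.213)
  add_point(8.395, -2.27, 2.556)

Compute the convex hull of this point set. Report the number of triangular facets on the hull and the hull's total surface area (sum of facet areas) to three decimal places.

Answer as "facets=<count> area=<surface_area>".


facets=16 area=1178.083

Hull vertices (10/18): indices [3, 8, 9, 10, 11, 12, 13, 14, 16, 17].

Triangle areas on the boundary:
  f1: (p8, p9, p12) → 124.9536
  f2: (p3, p14, p12) → 162.4532
  f3: (p3, p9, p12) → 35.3754
  f4: (p3, p16, p14) → 112.3075
  f5: (p3, p16, p9) → 28.2981
  f6: (p13, p8, p12) → 128.1064
  f7: (p11, p13, p16) → 18.3373
  f8: (p11, p14, p12) → 135.3102
  f9: (p11, p13, p12) → 29.1060
  f10: (p10, p13, p8) → 53.8572
  f11: (p10, p13, p16) → 61.0786
  f12: (p10, p8, p9) → 87.1516
  f13: (p10, p16, p9) → 112.3243
  f14: (p17, p16, p14) → 52.5575
  f15: (p17, p11, p14) → 26.9936
  f16: (p17, p11, p16) → 9.8722
Σ area = 1178.083

Euler characteristic 10−24+16 = 2 ✓


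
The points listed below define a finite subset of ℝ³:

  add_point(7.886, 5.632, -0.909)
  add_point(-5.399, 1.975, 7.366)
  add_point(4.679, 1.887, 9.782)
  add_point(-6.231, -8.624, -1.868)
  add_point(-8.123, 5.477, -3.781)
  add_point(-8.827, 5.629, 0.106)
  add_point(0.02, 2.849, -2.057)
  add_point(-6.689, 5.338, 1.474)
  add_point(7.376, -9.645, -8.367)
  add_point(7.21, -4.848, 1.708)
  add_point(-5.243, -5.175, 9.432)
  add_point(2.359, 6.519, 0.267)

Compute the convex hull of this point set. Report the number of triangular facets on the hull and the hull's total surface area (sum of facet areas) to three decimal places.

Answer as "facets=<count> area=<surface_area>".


Hull vertices (11/12): indices [0, 1, 2, 3, 4, 5, 7, 8, 9, 10, 11].

Triangle areas on the boundary:
  f1: (p4, p8, p0) → 137.3937
  f2: (p11, p2, p0) → 30.8512
  f3: (p11, p4, p5) → 21.8952
  f4: (p11, p4, p0) → 18.9499
  f5: (p1, p10, p5) → 25.3788
  f6: (p1, p10, p2) → 38.4072
  f7: (p9, p10, p8) → 71.8052
  f8: (p9, p10, p2) → 64.6569
  f9: (p9, p8, p0) → 59.2083
  f10: (p9, p2, p0) → 53.4332
  f11: (p3, p10, p8) → 83.7767
  f12: (p3, p4, p8) → 107.5947
  f13: (p3, p10, p5) → 79.5340
  f14: (p3, p4, p5) → 28.3054
  f15: (p7, p11, p5) → 7.9365
  f16: (p7, p11, p2) → 49.8179
  f17: (p7, p1, p5) → 6.5595
  f18: (p7, p1, p2) → 33.0317
Σ area = 918.536

Euler: V−E+F = 11−27+18 = 2.

facets=18 area=918.536


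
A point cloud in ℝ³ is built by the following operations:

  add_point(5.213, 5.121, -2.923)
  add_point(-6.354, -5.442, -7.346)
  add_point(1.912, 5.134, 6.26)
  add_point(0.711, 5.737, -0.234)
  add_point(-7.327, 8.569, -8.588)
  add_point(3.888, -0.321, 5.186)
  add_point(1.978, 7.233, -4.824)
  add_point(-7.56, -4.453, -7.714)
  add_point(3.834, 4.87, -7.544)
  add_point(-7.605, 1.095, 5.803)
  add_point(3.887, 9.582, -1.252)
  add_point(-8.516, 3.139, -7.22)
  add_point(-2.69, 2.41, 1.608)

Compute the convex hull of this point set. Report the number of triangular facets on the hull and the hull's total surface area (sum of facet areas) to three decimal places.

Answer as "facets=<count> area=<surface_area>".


facets=16 area=667.109

10 of the 13 inputs are extreme points: [0, 1, 2, 4, 5, 7, 8, 9, 10, 11].

Triangle areas on the boundary:
  f1: (p5, p8, p0) → 16.5061
  f2: (p5, p8, p1) → 95.7114
  f3: (p5, p9, p1) → 83.9631
  f4: (p5, p9, p2) → 30.4743
  f5: (p7, p8, p1) → 11.5721
  f6: (p7, p9, p11) → 50.4161
  f7: (p7, p9, p1) → 11.7039
  f8: (p4, p9, p11) → 35.1685
  f9: (p4, p9, p2) → 82.8868
  f10: (p4, p7, p11) → 9.6624
  f11: (p4, p7, p8) → 73.4539
  f12: (p10, p8, p0) → 11.4125
  f13: (p10, p4, p8) → 46.1115
  f14: (p10, p4, p2) → 58.4357
  f15: (p10, p5, p0) → 23.9499
  f16: (p10, p5, p2) → 25.6812
Σ area = 667.109

Euler characteristic 10−24+16 = 2 ✓


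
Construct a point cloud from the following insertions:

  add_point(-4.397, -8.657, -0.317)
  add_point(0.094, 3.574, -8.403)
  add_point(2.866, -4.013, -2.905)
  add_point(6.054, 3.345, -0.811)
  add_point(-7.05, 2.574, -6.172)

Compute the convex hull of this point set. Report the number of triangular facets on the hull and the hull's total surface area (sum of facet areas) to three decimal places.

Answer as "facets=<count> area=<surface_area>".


Hull vertices (5/5): indices [0, 1, 2, 3, 4].

Area of each hull facet:
  f1: (p0, p3, p4) → 87.1222
  f2: (p1, p3, p4) → 34.1639
  f3: (p1, p0, p4) → 48.7821
  f4: (p2, p0, p3) → 26.7891
  f5: (p2, p1, p3) → 36.3988
  f6: (p2, p1, p0) → 41.4569
Σ area = 274.713

Check V−E+F: 5 − 9 + 6 = 2.

facets=6 area=274.713


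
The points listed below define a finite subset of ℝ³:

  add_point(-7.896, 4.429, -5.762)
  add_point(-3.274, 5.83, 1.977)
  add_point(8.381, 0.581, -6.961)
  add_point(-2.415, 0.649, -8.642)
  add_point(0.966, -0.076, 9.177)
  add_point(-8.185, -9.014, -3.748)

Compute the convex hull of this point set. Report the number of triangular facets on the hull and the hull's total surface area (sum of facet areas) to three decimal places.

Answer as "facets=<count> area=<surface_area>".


facets=8 area=577.177

Extreme-point indices: [0, 1, 2, 3, 4, 5] — 6 of 6 on the boundary.

Area of each hull facet:
  f1: (p4, p2, p5) → 146.8502
  f2: (p4, p1, p5) → 84.2165
  f3: (p4, p1, p2) → 79.3928
  f4: (p0, p1, p5) → 61.9720
  f5: (p0, p1, p2) → 70.2351
  f6: (p3, p2, p5) → 61.4996
  f7: (p3, p0, p5) → 44.2764
  f8: (p3, p0, p2) → 28.7340
Σ area = 577.177

Euler: V−E+F = 6−12+8 = 2.


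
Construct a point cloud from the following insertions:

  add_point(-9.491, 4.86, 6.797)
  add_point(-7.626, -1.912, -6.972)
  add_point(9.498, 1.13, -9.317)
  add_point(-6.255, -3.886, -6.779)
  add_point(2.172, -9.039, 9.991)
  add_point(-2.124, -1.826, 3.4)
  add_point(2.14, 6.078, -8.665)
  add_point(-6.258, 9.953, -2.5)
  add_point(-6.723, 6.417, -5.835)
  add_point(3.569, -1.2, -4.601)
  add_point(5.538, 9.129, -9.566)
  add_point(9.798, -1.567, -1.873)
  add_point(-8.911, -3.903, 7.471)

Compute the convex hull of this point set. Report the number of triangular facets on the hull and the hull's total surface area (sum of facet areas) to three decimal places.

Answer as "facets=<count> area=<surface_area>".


facets=16 area=1057.185

10 of the 13 inputs are extreme points: [0, 1, 2, 3, 4, 7, 8, 10, 11, 12].

Area of each hull facet:
  f1: (p4, p11, p0) → 144.6316
  f2: (p10, p11, p0) → 147.1204
  f3: (p10, p7, p0) → 57.8356
  f4: (p12, p4, p0) → 48.0767
  f5: (p12, p3, p4) → 90.3371
  f6: (p1, p12, p0) → 63.0875
  f7: (p1, p12, p3) → 17.4699
  f8: (p2, p10, p11) → 33.1631
  f9: (p2, p4, p11) → 34.3428
  f10: (p2, p3, p4) → 159.5564
  f11: (p2, p1, p3) → 19.3702
  f12: (p2, p1, p10) → 75.3574
  f13: (p8, p7, p0) → 26.4399
  f14: (p8, p1, p0) → 55.0583
  f15: (p8, p10, p7) → 31.9504
  f16: (p8, p1, p10) → 53.3881
Σ area = 1057.185

Euler characteristic 10−24+16 = 2 ✓


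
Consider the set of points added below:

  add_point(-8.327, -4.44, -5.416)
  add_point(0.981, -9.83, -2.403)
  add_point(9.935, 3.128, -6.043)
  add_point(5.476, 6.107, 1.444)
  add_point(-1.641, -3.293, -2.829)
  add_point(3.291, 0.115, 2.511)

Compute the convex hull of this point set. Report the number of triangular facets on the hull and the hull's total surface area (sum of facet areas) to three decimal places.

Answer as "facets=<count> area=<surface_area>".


facets=6 area=374.136

Points on the hull: [0, 1, 2, 3, 5] (5 of 6).

Per-facet area ½‖(b−a)×(c−a)‖:
  f1: (p1, p2, p0) → 90.2773
  f2: (p3, p2, p0) → 85.3427
  f3: (p5, p1, p0) → 62.6887
  f4: (p5, p3, p0) → 42.3796
  f5: (p5, p1, p2) → 63.6715
  f6: (p5, p3, p2) → 29.7765
Σ area = 374.136

Euler: V−E+F = 5−9+6 = 2.


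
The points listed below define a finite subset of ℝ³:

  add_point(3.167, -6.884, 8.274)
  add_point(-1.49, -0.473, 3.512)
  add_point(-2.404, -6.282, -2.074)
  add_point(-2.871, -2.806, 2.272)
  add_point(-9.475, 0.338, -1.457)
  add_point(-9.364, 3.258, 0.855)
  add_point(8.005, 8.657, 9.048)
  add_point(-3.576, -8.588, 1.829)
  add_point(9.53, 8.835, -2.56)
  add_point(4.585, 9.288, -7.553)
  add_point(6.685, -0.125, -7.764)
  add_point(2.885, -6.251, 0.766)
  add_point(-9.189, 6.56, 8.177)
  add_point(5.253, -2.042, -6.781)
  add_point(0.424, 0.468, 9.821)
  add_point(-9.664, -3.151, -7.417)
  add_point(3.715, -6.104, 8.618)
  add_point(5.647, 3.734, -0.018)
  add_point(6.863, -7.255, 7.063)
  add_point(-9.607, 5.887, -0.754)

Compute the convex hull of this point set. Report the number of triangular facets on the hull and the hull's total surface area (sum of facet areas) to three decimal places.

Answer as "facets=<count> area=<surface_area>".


16 of the 20 inputs are extreme points: [0, 2, 4, 6, 7, 8, 9, 10, 11, 12, 13, 14, 15, 16, 18, 19].

Per-facet area ½‖(b−a)×(c−a)‖:
  f1: (p19, p12, p15) → 38.1799
  f2: (p6, p12, p14) → 63.3906
  f3: (p4, p7, p15) → 38.3083
  f4: (p4, p12, p15) → 1.7383
  f5: (p4, p12, p7) → 63.2338
  f6: (p9, p10, p15) → 80.1592
  f7: (p9, p10, p8) → 33.2784
  f8: (p9, p19, p15) → 90.1285
  f9: (p9, p19, p12) → 67.2335
  f10: (p9, p6, p8) → 32.5907
  f11: (p9, p6, p12) → 142.6168
  f12: (p13, p10, p15) → 15.6310
  f13: (p2, p7, p15) → 20.0850
  f14: (p2, p13, p15) → 46.6331
  f15: (p2, p13, p7) → 14.0289
  f16: (p18, p13, p10) → 16.0327
  f17: (p18, p10, p8) → 88.1268
  f18: (p18, p6, p8) → 93.6634
  f19: (p11, p13, p7) → 26.3673
  f20: (p11, p18, p7) → 24.7620
  f21: (p11, p18, p13) → 26.1860
  f22: (p0, p18, p7) → 16.5882
  f23: (p0, p12, p7) → 81.0135
  f24: (p0, p12, p14) → 30.6207
  f25: (p16, p6, p14) → 39.2434
  f26: (p16, p0, p14) → 3.2790
  f27: (p16, p18, p6) → 28.3341
  f28: (p16, p0, p18) → 1.8666
Σ area = 1223.320

Euler: V−E+F = 16−42+28 = 2.

facets=28 area=1223.320


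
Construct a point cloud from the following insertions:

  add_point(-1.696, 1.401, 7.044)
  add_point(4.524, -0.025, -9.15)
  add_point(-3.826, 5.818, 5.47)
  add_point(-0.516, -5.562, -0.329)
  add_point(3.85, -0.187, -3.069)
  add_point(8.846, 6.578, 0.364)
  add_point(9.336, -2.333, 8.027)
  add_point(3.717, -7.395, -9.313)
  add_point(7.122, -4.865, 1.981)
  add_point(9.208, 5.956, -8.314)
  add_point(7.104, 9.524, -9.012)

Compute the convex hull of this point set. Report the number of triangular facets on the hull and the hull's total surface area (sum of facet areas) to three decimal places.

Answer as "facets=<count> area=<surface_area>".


Extreme-point indices: [0, 1, 2, 3, 5, 6, 7, 8, 9, 10] — 10 of 11 on the boundary.

Triangle areas on the boundary:
  f1: (p3, p7, p2) → 50.4772
  f2: (p5, p6, p2) → 77.9920
  f3: (p5, p10, p2) → 66.8320
  f4: (p1, p10, p2) → 86.2630
  f5: (p1, p7, p2) → 63.1832
  f6: (p1, p7, p10) → 5.6628
  f7: (p9, p7, p10) → 24.7113
  f8: (p9, p5, p6) → 41.2240
  f9: (p9, p5, p10) → 18.2240
  f10: (p0, p6, p2) → 21.7838
  f11: (p0, p3, p2) → 23.9556
  f12: (p0, p3, p6) → 57.5128
  f13: (p8, p3, p6) → 22.3926
  f14: (p8, p3, p7) → 40.1176
  f15: (p8, p9, p6) → 49.9321
  f16: (p8, p9, p7) → 81.2600
Σ area = 731.524

Euler: V−E+F = 10−24+16 = 2.

facets=16 area=731.524


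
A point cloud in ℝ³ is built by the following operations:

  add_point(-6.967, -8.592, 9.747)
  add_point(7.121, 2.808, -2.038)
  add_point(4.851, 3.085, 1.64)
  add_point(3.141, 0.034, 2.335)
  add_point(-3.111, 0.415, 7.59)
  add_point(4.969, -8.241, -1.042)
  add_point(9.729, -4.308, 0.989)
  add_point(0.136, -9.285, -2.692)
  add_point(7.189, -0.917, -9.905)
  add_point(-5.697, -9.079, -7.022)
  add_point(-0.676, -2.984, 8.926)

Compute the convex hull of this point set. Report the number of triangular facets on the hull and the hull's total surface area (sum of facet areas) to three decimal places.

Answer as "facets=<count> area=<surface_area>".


10 of the 11 inputs are extreme points: [0, 1, 2, 4, 5, 6, 7, 8, 9, 10].

Triangle areas on the boundary:
  f1: (p10, p6, p0) → 45.3831
  f2: (p10, p2, p6) → 48.2921
  f3: (p1, p2, p6) → 17.5980
  f4: (p1, p8, p6) → 35.4901
  f5: (p1, p8, p2) → 11.3354
  f6: (p5, p8, p6) → 36.5267
  f7: (p5, p9, p8) → 70.8199
  f8: (p5, p6, p0) → 49.0568
  f9: (p4, p10, p0) → 18.4259
  f10: (p4, p10, p2) → 22.5572
  f11: (p4, p9, p0) → 82.3752
  f12: (p4, p8, p2) → 51.2906
  f13: (p4, p9, p8) → 132.3500
  f14: (p7, p9, p0) → 51.7472
  f15: (p7, p5, p0) → 36.7994
  f16: (p7, p5, p9) → 7.0988
Σ area = 717.146

Euler characteristic 10−24+16 = 2 ✓

facets=16 area=717.146


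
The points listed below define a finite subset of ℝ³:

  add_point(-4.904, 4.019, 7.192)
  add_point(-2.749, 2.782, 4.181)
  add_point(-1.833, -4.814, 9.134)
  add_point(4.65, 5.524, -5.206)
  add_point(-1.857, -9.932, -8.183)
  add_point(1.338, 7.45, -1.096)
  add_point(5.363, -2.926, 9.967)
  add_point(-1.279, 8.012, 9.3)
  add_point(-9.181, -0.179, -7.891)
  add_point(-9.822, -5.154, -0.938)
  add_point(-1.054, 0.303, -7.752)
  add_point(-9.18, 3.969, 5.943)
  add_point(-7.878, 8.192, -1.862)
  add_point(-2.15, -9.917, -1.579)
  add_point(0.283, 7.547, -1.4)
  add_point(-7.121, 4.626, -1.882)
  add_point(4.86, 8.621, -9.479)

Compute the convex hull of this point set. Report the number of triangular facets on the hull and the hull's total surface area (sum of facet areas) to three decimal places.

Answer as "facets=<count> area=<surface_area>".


Points on the hull: [2, 4, 6, 7, 8, 9, 11, 12, 13, 16] (10 of 17).

Facet areas (half cross-product norm):
  f1: (p4, p16, p6) → 189.9813
  f2: (p7, p16, p6) → 126.1831
  f3: (p13, p4, p9) → 29.7426
  f4: (p13, p4, p6) → 35.1038
  f5: (p2, p7, p6) → 45.9201
  f6: (p2, p13, p9) → 51.7746
  f7: (p2, p13, p6) → 43.1926
  f8: (p12, p7, p16) → 96.2723
  f9: (p11, p2, p9) → 62.5536
  f10: (p11, p2, p7) → 53.8919
  f11: (p11, p12, p7) → 42.5505
  f12: (p8, p12, p16) → 76.1149
  f13: (p8, p4, p16) → 101.1706
  f14: (p8, p4, p9) → 47.9432
  f15: (p8, p11, p9) → 49.0517
  f16: (p8, p11, p12) → 46.3621
Σ area = 1097.809

Euler characteristic 10−24+16 = 2 ✓

facets=16 area=1097.809


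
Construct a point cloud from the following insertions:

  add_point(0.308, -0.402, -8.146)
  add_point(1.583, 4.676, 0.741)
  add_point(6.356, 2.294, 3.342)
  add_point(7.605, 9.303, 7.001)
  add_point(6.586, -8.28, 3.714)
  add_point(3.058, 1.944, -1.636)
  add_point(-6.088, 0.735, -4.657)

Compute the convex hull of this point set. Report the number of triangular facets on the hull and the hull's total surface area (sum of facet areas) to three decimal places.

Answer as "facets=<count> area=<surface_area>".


facets=6 area=406.810

5 of the 7 inputs are extreme points: [0, 2, 3, 4, 6].

Area of each hull facet:
  f1: (p4, p3, p6) → 146.8010
  f2: (p0, p3, p6) → 71.0558
  f3: (p0, p4, p6) → 57.2413
  f4: (p2, p4, p3) → 21.9388
  f5: (p2, p0, p3) → 40.5445
  f6: (p2, p0, p4) → 69.2284
Σ area = 406.810

Check V−E+F: 5 − 9 + 6 = 2.
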